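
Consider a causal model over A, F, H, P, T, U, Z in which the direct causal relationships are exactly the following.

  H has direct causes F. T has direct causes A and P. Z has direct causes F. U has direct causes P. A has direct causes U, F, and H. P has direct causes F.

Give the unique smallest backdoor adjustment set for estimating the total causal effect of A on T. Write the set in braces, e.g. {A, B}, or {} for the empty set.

{P}

Variables eligible for adjustment (non-descendants of A, excluding A and T): {F, H, P, U, Z}.
Backdoor paths from A to T:
  P1: A <- F -> P -> T
  P2: A <- U <- P -> T
  P3: A <- H <- F -> P -> T
The empty set is not sufficient: P1 (A <- F -> P -> T) has no collider blocking it and no conditioned non-collider, so it is open.
Try {P}:
  P1: blocked at chain node P ∈ conditioning set.
  P2: blocked at fork node P ∈ conditioning set.
  P3: blocked at chain node P ∈ conditioning set.
{P} contains no descendant of A and blocks every backdoor path.
No other singleton works — e.g. {F} leaves P2 open — so {P} is the unique smallest valid adjustment set.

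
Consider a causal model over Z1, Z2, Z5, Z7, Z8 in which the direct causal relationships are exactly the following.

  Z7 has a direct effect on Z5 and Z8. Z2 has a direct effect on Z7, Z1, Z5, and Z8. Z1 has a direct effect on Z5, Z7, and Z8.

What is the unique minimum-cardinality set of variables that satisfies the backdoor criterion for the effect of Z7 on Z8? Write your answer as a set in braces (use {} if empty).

Variables eligible for adjustment (non-descendants of Z7, excluding Z7 and Z8): {Z1, Z2}.
Backdoor paths from Z7 to Z8:
  P1: Z7 <- Z2 -> Z1 -> Z8
  P2: Z7 <- Z2 -> Z5 <- Z1 -> Z8
  P3: Z7 <- Z2 -> Z8
  P4: Z7 <- Z1 <- Z2 -> Z8
  P5: Z7 <- Z1 -> Z5 <- Z2 -> Z8
  P6: Z7 <- Z1 -> Z8
The empty set is not sufficient: P1 (Z7 <- Z2 -> Z1 -> Z8) has no collider blocking it and no conditioned non-collider, so it is open.
Try {Z1, Z2}:
  P1: blocked at fork node Z2 ∈ conditioning set.
  P2: blocked at fork node Z2 ∈ conditioning set.
  P3: blocked at fork node Z2 ∈ conditioning set.
  P4: blocked at chain node Z1 ∈ conditioning set.
  P5: blocked at fork node Z1 ∈ conditioning set.
  P6: blocked at fork node Z1 ∈ conditioning set.
{Z1, Z2} contains no descendant of Z7 and blocks every backdoor path.
Every element of {Z1, Z2} is needed (dropping Z1 leaves P6 open; dropping Z2 leaves P3 open), so no proper subset is valid.
Among all size-2 subsets of the eligible variables, only {Z1, Z2} blocks every backdoor path, so it is the unique smallest valid adjustment set.

{Z1, Z2}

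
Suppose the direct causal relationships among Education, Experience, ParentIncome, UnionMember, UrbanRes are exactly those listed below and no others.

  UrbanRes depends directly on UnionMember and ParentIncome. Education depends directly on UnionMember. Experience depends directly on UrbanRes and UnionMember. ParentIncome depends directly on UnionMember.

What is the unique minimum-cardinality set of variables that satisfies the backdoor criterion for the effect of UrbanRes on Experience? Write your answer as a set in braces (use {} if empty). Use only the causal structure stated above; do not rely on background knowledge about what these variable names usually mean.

{UnionMember}

Variables eligible for adjustment (non-descendants of UrbanRes, excluding UrbanRes and Experience): {Education, ParentIncome, UnionMember}.
Backdoor paths from UrbanRes to Experience:
  P1: UrbanRes <- UnionMember -> Experience
  P2: UrbanRes <- ParentIncome <- UnionMember -> Experience
The empty set is not sufficient: P1 (UrbanRes <- UnionMember -> Experience) has no collider blocking it and no conditioned non-collider, so it is open.
Try {UnionMember}:
  P1: blocked at fork node UnionMember ∈ conditioning set.
  P2: blocked at fork node UnionMember ∈ conditioning set.
{UnionMember} contains no descendant of UrbanRes and blocks every backdoor path.
No other singleton works — e.g. {ParentIncome} leaves P1 open — so {UnionMember} is the unique smallest valid adjustment set.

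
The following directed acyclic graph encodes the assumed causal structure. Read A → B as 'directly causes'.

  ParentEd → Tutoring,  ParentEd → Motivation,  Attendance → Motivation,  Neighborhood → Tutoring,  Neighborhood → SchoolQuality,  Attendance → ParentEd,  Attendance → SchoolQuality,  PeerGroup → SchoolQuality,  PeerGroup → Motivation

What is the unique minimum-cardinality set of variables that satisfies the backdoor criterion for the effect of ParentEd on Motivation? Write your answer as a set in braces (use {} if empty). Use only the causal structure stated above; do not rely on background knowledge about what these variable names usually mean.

Variables eligible for adjustment (non-descendants of ParentEd, excluding ParentEd and Motivation): {Attendance, Neighborhood, PeerGroup, SchoolQuality}.
Backdoor paths from ParentEd to Motivation:
  P1: ParentEd <- Attendance -> SchoolQuality <- PeerGroup -> Motivation
  P2: ParentEd <- Attendance -> Motivation
The empty set is not sufficient: P2 (ParentEd <- Attendance -> Motivation) has no collider blocking it and no conditioned non-collider, so it is open.
Try {Attendance}:
  P1: blocked at fork node Attendance ∈ conditioning set.
  P2: blocked at fork node Attendance ∈ conditioning set.
{Attendance} contains no descendant of ParentEd and blocks every backdoor path.
No other singleton works — e.g. {PeerGroup} leaves P2 open — so {Attendance} is the unique smallest valid adjustment set.

{Attendance}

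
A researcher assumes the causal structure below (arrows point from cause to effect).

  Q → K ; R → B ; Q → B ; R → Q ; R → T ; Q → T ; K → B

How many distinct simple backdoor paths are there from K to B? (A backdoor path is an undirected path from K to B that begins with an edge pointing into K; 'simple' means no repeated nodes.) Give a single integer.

3

A backdoor path from K to B is any simple undirected path whose first edge points into K (i.e. leaves K via a parent).
Parents of K: {Q}.
Enumerating:
  P1: K <- Q <- R -> B
  P2: K <- Q -> T <- R -> B
  P3: K <- Q -> B
That exhausts the simple backdoor paths. Count: 3.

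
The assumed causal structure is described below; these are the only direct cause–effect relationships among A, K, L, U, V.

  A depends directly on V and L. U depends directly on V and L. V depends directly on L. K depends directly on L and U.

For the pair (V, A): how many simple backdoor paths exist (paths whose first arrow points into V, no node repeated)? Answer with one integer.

1

A backdoor path from V to A is any simple undirected path whose first edge points into V (i.e. leaves V via a parent).
Parents of V: {L}.
Enumerating:
  P1: V <- L -> A
That exhausts the simple backdoor paths. Count: 1.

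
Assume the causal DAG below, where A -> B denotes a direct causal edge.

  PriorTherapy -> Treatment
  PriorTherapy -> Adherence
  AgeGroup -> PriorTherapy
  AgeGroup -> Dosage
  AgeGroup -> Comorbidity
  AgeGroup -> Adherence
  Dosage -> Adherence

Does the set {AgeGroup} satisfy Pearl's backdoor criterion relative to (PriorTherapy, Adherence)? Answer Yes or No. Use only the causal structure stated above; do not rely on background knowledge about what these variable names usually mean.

Backdoor paths from PriorTherapy to Adherence (paths whose first edge points into PriorTherapy):
  P1: PriorTherapy <- AgeGroup -> Dosage -> Adherence
  P2: PriorTherapy <- AgeGroup -> Adherence
Condition 1 (no descendant of PriorTherapy in the set): holds — descendants of PriorTherapy are {Adherence, Treatment}; none are in {AgeGroup}.
Condition 2 (every backdoor path blocked by {AgeGroup}):
  P1: blocked at fork node AgeGroup ∈ conditioning set.
  P2: blocked at fork node AgeGroup ∈ conditioning set.
{AgeGroup} satisfies the backdoor criterion.

Yes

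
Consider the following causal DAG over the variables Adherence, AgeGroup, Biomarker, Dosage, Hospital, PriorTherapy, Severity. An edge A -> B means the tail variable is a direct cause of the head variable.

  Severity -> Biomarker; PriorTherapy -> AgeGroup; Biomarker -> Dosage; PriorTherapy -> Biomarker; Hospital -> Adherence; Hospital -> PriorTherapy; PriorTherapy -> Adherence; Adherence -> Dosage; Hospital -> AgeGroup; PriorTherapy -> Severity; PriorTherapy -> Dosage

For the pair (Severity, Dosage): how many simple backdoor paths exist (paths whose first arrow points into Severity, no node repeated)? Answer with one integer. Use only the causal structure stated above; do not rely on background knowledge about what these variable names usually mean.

A backdoor path from Severity to Dosage is any simple undirected path whose first edge points into Severity (i.e. leaves Severity via a parent).
Parents of Severity: {PriorTherapy}.
Enumerating:
  P1: Severity <- PriorTherapy <- Hospital -> Adherence -> Dosage
  P2: Severity <- PriorTherapy -> Adherence -> Dosage
  P3: Severity <- PriorTherapy -> Biomarker -> Dosage
  P4: Severity <- PriorTherapy -> AgeGroup <- Hospital -> Adherence -> Dosage
  P5: Severity <- PriorTherapy -> Dosage
That exhausts the simple backdoor paths. Count: 5.

5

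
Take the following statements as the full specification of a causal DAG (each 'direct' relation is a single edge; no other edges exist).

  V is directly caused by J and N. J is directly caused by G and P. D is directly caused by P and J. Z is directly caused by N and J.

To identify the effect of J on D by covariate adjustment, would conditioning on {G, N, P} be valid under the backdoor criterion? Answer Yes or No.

Yes

Backdoor paths from J to D (paths whose first edge points into J):
  P1: J <- P -> D
Condition 1 (no descendant of J in the set): holds — descendants of J are {D, V, Z}; none are in {G, N, P}.
Condition 2 (every backdoor path blocked by {G, N, P}):
  P1: blocked at fork node P ∈ conditioning set.
{G, N, P} satisfies the backdoor criterion.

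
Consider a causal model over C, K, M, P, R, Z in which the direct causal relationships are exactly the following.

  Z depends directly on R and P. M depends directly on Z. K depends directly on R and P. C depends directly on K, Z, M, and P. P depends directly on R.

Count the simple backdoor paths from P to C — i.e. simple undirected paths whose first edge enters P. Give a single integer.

3

A backdoor path from P to C is any simple undirected path whose first edge points into P (i.e. leaves P via a parent).
Parents of P: {R}.
Enumerating:
  P1: P <- R -> Z -> M -> C
  P2: P <- R -> Z -> C
  P3: P <- R -> K -> C
That exhausts the simple backdoor paths. Count: 3.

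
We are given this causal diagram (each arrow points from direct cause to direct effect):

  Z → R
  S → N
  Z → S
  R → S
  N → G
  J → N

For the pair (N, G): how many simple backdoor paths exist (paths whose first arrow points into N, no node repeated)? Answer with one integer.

A backdoor path from N to G is any simple undirected path whose first edge points into N (i.e. leaves N via a parent).
Parents of N: {J, S}.
No simple path from any parent of N reaches G without revisiting N, so there are no backdoor paths.

0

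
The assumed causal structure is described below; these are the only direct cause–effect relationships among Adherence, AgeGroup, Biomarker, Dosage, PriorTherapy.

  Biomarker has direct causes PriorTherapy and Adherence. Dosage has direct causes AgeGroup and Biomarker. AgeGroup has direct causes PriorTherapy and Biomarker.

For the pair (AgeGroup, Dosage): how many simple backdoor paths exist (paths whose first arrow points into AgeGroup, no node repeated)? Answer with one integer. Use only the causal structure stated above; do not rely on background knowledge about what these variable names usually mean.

2

A backdoor path from AgeGroup to Dosage is any simple undirected path whose first edge points into AgeGroup (i.e. leaves AgeGroup via a parent).
Parents of AgeGroup: {Biomarker, PriorTherapy}.
Enumerating:
  P1: AgeGroup <- PriorTherapy -> Biomarker -> Dosage
  P2: AgeGroup <- Biomarker -> Dosage
That exhausts the simple backdoor paths. Count: 2.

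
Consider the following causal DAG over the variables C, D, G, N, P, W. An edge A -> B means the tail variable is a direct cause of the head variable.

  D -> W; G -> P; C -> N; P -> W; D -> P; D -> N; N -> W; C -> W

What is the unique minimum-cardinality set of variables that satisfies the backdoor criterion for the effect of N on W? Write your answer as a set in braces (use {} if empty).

Variables eligible for adjustment (non-descendants of N, excluding N and W): {C, D, G, P}.
Backdoor paths from N to W:
  P1: N <- D -> P -> W
  P2: N <- D -> W
  P3: N <- C -> W
The empty set is not sufficient: P1 (N <- D -> P -> W) has no collider blocking it and no conditioned non-collider, so it is open.
Try {C, D}:
  P1: blocked at fork node D ∈ conditioning set.
  P2: blocked at fork node D ∈ conditioning set.
  P3: blocked at fork node C ∈ conditioning set.
{C, D} contains no descendant of N and blocks every backdoor path.
Every element of {C, D} is needed (dropping C leaves P3 open; dropping D leaves P1 open), so no proper subset is valid.
Among all size-2 subsets of the eligible variables, only {C, D} blocks every backdoor path, so it is the unique smallest valid adjustment set.

{C, D}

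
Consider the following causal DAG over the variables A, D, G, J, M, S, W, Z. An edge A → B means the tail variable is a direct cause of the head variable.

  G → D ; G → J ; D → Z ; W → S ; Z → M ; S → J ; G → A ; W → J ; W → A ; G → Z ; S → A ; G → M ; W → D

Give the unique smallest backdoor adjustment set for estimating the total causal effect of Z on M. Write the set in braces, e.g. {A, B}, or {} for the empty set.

{G}

Variables eligible for adjustment (non-descendants of Z, excluding Z and M): {A, D, G, J, S, W}.
Backdoor paths from Z to M:
  P1: Z <- G -> M
  P2: Z <- D <- G -> M
  P3: Z <- D <- W -> S -> A <- G -> M
  P4: Z <- D <- W -> S -> J <- G -> M
  P5: Z <- D <- W -> A <- G -> M
  P6: Z <- D <- W -> A <- S -> J <- G -> M
  P7: Z <- D <- W -> J <- G -> M
  P8: Z <- D <- W -> J <- S -> A <- G -> M
The empty set is not sufficient: P1 (Z <- G -> M) has no collider blocking it and no conditioned non-collider, so it is open.
Try {G}:
  P1: blocked at fork node G ∈ conditioning set.
  P2: blocked at fork node G ∈ conditioning set.
  P3: blocked at collider A (neither it nor any descendant is in the conditioning set).
  P4: blocked at collider J (neither it nor any descendant is in the conditioning set).
  P5: blocked at collider A (neither it nor any descendant is in the conditioning set).
  P6: blocked at collider A (neither it nor any descendant is in the conditioning set).
  P7: blocked at collider J (neither it nor any descendant is in the conditioning set).
  P8: blocked at collider J (neither it nor any descendant is in the conditioning set).
{G} contains no descendant of Z and blocks every backdoor path.
No other singleton works — e.g. {W} leaves P1 open — so {G} is the unique smallest valid adjustment set.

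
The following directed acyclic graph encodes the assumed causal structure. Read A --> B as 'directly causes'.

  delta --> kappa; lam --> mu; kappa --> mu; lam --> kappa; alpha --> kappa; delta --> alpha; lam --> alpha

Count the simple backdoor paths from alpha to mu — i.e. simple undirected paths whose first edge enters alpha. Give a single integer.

4

A backdoor path from alpha to mu is any simple undirected path whose first edge points into alpha (i.e. leaves alpha via a parent).
Parents of alpha: {delta, lam}.
Enumerating:
  P1: alpha <- lam -> kappa -> mu
  P2: alpha <- lam -> mu
  P3: alpha <- delta -> kappa <- lam -> mu
  P4: alpha <- delta -> kappa -> mu
That exhausts the simple backdoor paths. Count: 4.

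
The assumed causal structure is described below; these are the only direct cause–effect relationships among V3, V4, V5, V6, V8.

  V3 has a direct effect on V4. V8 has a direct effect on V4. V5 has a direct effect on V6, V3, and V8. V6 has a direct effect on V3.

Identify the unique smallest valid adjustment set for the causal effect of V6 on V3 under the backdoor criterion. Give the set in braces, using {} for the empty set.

Variables eligible for adjustment (non-descendants of V6, excluding V6 and V3): {V5, V8}.
Backdoor paths from V6 to V3:
  P1: V6 <- V5 -> V3
  P2: V6 <- V5 -> V8 -> V4 <- V3
The empty set is not sufficient: P1 (V6 <- V5 -> V3) has no collider blocking it and no conditioned non-collider, so it is open.
Try {V5}:
  P1: blocked at fork node V5 ∈ conditioning set.
  P2: blocked at fork node V5 ∈ conditioning set.
{V5} contains no descendant of V6 and blocks every backdoor path.
No other singleton works — e.g. {V8} leaves P1 open — so {V5} is the unique smallest valid adjustment set.

{V5}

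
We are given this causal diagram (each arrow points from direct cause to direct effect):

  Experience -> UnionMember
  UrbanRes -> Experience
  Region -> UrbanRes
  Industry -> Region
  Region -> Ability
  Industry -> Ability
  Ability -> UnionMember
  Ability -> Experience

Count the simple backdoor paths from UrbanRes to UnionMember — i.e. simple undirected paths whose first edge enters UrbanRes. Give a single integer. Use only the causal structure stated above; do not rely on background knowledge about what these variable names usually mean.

4

A backdoor path from UrbanRes to UnionMember is any simple undirected path whose first edge points into UrbanRes (i.e. leaves UrbanRes via a parent).
Parents of UrbanRes: {Region}.
Enumerating:
  P1: UrbanRes <- Region <- Industry -> Ability -> Experience -> UnionMember
  P2: UrbanRes <- Region <- Industry -> Ability -> UnionMember
  P3: UrbanRes <- Region -> Ability -> Experience -> UnionMember
  P4: UrbanRes <- Region -> Ability -> UnionMember
That exhausts the simple backdoor paths. Count: 4.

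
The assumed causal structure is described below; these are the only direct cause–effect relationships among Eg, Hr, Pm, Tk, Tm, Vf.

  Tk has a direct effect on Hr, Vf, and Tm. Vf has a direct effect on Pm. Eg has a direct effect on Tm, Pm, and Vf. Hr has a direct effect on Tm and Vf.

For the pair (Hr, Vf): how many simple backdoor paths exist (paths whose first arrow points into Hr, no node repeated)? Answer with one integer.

A backdoor path from Hr to Vf is any simple undirected path whose first edge points into Hr (i.e. leaves Hr via a parent).
Parents of Hr: {Tk}.
Enumerating:
  P1: Hr <- Tk -> Tm <- Eg -> Vf
  P2: Hr <- Tk -> Tm <- Eg -> Pm <- Vf
  P3: Hr <- Tk -> Vf
That exhausts the simple backdoor paths. Count: 3.

3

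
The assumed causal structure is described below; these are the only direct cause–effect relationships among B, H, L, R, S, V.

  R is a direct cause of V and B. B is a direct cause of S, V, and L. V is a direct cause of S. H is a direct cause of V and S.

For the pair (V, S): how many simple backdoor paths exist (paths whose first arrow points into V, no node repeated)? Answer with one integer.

3

A backdoor path from V to S is any simple undirected path whose first edge points into V (i.e. leaves V via a parent).
Parents of V: {B, H, R}.
Enumerating:
  P1: V <- R -> B -> S
  P2: V <- H -> S
  P3: V <- B -> S
That exhausts the simple backdoor paths. Count: 3.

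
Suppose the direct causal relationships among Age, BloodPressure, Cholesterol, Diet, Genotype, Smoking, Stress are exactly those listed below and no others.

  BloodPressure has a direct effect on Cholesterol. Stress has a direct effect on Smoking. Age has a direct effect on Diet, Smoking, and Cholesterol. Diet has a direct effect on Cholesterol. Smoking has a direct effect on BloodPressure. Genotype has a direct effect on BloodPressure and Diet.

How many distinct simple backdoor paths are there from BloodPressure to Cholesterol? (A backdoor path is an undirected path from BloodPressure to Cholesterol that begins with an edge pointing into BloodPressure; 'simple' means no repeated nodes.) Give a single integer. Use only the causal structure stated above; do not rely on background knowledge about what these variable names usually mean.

A backdoor path from BloodPressure to Cholesterol is any simple undirected path whose first edge points into BloodPressure (i.e. leaves BloodPressure via a parent).
Parents of BloodPressure: {Genotype, Smoking}.
Enumerating:
  P1: BloodPressure <- Genotype -> Diet <- Age -> Cholesterol
  P2: BloodPressure <- Genotype -> Diet -> Cholesterol
  P3: BloodPressure <- Smoking <- Age -> Diet -> Cholesterol
  P4: BloodPressure <- Smoking <- Age -> Cholesterol
That exhausts the simple backdoor paths. Count: 4.

4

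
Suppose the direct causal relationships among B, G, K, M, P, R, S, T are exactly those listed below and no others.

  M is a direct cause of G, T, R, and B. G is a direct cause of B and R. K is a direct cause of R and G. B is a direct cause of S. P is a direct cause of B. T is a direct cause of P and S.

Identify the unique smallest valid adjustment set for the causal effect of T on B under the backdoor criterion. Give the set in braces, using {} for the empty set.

{M}

Variables eligible for adjustment (non-descendants of T, excluding T and B): {G, K, M, R}.
Backdoor paths from T to B:
  P1: T <- M -> G -> B
  P2: T <- M -> R <- K -> G -> B
  P3: T <- M -> R <- G -> B
  P4: T <- M -> B
The empty set is not sufficient: P1 (T <- M -> G -> B) has no collider blocking it and no conditioned non-collider, so it is open.
Try {M}:
  P1: blocked at fork node M ∈ conditioning set.
  P2: blocked at fork node M ∈ conditioning set.
  P3: blocked at fork node M ∈ conditioning set.
  P4: blocked at fork node M ∈ conditioning set.
{M} contains no descendant of T and blocks every backdoor path.
No other singleton works — e.g. {K} leaves P1 open — so {M} is the unique smallest valid adjustment set.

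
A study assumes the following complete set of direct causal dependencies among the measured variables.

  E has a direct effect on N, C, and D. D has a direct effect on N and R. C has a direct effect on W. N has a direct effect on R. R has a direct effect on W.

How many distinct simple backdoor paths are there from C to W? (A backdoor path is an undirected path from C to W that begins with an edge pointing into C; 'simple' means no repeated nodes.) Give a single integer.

4

A backdoor path from C to W is any simple undirected path whose first edge points into C (i.e. leaves C via a parent).
Parents of C: {E}.
Enumerating:
  P1: C <- E -> D -> N -> R -> W
  P2: C <- E -> D -> R -> W
  P3: C <- E -> N <- D -> R -> W
  P4: C <- E -> N -> R -> W
That exhausts the simple backdoor paths. Count: 4.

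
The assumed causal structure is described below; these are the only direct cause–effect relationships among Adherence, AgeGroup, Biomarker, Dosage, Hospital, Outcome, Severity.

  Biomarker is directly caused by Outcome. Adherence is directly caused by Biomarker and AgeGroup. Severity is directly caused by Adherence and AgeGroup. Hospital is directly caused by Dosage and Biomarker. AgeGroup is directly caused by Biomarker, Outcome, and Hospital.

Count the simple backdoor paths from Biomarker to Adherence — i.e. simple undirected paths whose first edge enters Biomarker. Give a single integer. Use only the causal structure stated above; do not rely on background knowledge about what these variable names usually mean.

A backdoor path from Biomarker to Adherence is any simple undirected path whose first edge points into Biomarker (i.e. leaves Biomarker via a parent).
Parents of Biomarker: {Outcome}.
Enumerating:
  P1: Biomarker <- Outcome -> AgeGroup -> Adherence
  P2: Biomarker <- Outcome -> AgeGroup -> Severity <- Adherence
That exhausts the simple backdoor paths. Count: 2.

2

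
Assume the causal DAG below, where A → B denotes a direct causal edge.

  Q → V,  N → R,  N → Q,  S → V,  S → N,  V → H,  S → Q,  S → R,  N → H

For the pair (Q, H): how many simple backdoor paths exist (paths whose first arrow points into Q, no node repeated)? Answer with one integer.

6

A backdoor path from Q to H is any simple undirected path whose first edge points into Q (i.e. leaves Q via a parent).
Parents of Q: {N, S}.
Enumerating:
  P1: Q <- S -> N -> H
  P2: Q <- S -> V -> H
  P3: Q <- S -> R <- N -> H
  P4: Q <- N <- S -> V -> H
  P5: Q <- N -> H
  P6: Q <- N -> R <- S -> V -> H
That exhausts the simple backdoor paths. Count: 6.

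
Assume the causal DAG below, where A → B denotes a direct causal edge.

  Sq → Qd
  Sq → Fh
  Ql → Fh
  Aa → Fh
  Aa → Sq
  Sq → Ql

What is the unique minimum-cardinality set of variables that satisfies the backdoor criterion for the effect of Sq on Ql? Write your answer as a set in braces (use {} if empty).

Variables eligible for adjustment (non-descendants of Sq, excluding Sq and Ql): {Aa}.
Backdoor paths from Sq to Ql:
  P1: Sq <- Aa -> Fh <- Ql
Each backdoor path contains an unconditioned collider, so every path is already blocked with the empty conditioning set:
  P1: blocked at collider Fh (neither it nor any descendant is in the conditioning set).
The empty set is therefore the unique smallest valid set.

{}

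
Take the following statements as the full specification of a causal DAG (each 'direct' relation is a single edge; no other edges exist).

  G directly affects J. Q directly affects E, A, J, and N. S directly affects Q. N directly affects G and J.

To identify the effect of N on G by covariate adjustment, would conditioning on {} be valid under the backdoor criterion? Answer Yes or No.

Backdoor paths from N to G (paths whose first edge points into N):
  P1: N <- Q -> J <- G
Condition 1 (no descendant of N in the set): holds — descendants of N are {G, J}; none are in {}.
Condition 2 (every backdoor path blocked by {}):
  P1: blocked at collider J (neither it nor any descendant is in the conditioning set).
{} satisfies the backdoor criterion.

Yes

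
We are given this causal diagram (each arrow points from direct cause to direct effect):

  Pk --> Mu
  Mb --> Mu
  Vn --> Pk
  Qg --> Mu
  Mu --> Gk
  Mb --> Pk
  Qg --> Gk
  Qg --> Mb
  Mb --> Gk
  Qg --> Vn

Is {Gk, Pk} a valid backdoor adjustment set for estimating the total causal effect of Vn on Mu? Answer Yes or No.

No

Backdoor paths from Vn to Mu (paths whose first edge points into Vn):
  P1: Vn <- Qg -> Mb -> Pk -> Mu
  P2: Vn <- Qg -> Mb -> Mu
  P3: Vn <- Qg -> Mb -> Gk <- Mu
  P4: Vn <- Qg -> Mu
  P5: Vn <- Qg -> Gk <- Mb -> Pk -> Mu
  P6: Vn <- Qg -> Gk <- Mb -> Mu
  P7: Vn <- Qg -> Gk <- Mu
Condition 1 (no descendant of Vn in the set): FAILS — Gk and Pk are descendants of Vn.
Condition 2 (every backdoor path blocked by {Gk, Pk}):
  P1: blocked at chain node Pk ∈ conditioning set.
  P2: open — no interior node is in the conditioning set.
  P3: open — collider(s) Gk are conditioned on (or have a conditioned descendant) and no non-collider on the path is in the set.
  P4: open — no interior node is in the conditioning set.
  P5: blocked at chain node Pk ∈ conditioning set.
  P6: open — collider(s) Gk are conditioned on (or have a conditioned descendant) and no non-collider on the path is in the set.
  P7: open — collider(s) Gk are conditioned on (or have a conditioned descendant) and no non-collider on the path is in the set.
{Gk, Pk} does not satisfy the backdoor criterion.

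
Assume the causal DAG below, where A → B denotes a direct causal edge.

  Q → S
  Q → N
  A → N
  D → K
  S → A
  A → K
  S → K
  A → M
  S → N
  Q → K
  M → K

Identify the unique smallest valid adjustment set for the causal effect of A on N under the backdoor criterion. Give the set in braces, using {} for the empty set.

{S}

Variables eligible for adjustment (non-descendants of A, excluding A and N): {D, Q, S}.
Backdoor paths from A to N:
  P1: A <- S <- Q -> N
  P2: A <- S -> N
  P3: A <- S -> K <- Q -> N
The empty set is not sufficient: P1 (A <- S <- Q -> N) has no collider blocking it and no conditioned non-collider, so it is open.
Try {S}:
  P1: blocked at chain node S ∈ conditioning set.
  P2: blocked at fork node S ∈ conditioning set.
  P3: blocked at fork node S ∈ conditioning set.
{S} contains no descendant of A and blocks every backdoor path.
No other singleton works — e.g. {Q} leaves P2 open — so {S} is the unique smallest valid adjustment set.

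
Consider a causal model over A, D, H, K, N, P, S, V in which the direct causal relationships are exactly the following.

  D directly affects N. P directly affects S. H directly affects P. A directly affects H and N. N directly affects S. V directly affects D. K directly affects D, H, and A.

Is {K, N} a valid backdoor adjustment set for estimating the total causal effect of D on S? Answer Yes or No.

No

Backdoor paths from D to S (paths whose first edge points into D):
  P1: D <- K -> A -> H -> P -> S
  P2: D <- K -> A -> N -> S
  P3: D <- K -> H <- A -> N -> S
  P4: D <- K -> H -> P -> S
Condition 1 (no descendant of D in the set): FAILS — N is a descendant of D.
Condition 2 (every backdoor path blocked by {K, N}):
  P1: blocked at fork node K ∈ conditioning set.
  P2: blocked at fork node K ∈ conditioning set.
  P3: blocked at fork node K ∈ conditioning set.
  P4: blocked at fork node K ∈ conditioning set.
{K, N} does not satisfy the backdoor criterion.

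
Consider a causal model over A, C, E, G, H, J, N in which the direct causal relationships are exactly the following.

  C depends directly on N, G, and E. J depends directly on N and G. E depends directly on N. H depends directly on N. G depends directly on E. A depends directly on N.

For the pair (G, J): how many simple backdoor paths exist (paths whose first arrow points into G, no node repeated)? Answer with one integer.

A backdoor path from G to J is any simple undirected path whose first edge points into G (i.e. leaves G via a parent).
Parents of G: {E}.
Enumerating:
  P1: G <- E <- N -> J
  P2: G <- E -> C <- N -> J
That exhausts the simple backdoor paths. Count: 2.

2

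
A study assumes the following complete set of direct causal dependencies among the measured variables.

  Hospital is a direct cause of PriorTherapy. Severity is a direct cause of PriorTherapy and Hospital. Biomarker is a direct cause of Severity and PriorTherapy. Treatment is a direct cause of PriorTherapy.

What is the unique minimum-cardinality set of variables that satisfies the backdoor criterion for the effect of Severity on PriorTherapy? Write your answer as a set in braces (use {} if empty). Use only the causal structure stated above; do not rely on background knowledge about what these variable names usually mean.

{Biomarker}

Variables eligible for adjustment (non-descendants of Severity, excluding Severity and PriorTherapy): {Biomarker, Treatment}.
Backdoor paths from Severity to PriorTherapy:
  P1: Severity <- Biomarker -> PriorTherapy
The empty set is not sufficient: P1 (Severity <- Biomarker -> PriorTherapy) has no collider blocking it and no conditioned non-collider, so it is open.
Try {Biomarker}:
  P1: blocked at fork node Biomarker ∈ conditioning set.
{Biomarker} contains no descendant of Severity and blocks every backdoor path.
No other singleton works — e.g. {Treatment} leaves P1 open — so {Biomarker} is the unique smallest valid adjustment set.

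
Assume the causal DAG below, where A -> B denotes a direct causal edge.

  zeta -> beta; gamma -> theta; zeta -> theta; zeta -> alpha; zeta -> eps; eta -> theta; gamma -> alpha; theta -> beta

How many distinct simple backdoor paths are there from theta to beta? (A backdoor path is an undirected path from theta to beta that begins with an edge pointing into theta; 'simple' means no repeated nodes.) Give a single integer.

2

A backdoor path from theta to beta is any simple undirected path whose first edge points into theta (i.e. leaves theta via a parent).
Parents of theta: {eta, gamma, zeta}.
Enumerating:
  P1: theta <- zeta -> beta
  P2: theta <- gamma -> alpha <- zeta -> beta
That exhausts the simple backdoor paths. Count: 2.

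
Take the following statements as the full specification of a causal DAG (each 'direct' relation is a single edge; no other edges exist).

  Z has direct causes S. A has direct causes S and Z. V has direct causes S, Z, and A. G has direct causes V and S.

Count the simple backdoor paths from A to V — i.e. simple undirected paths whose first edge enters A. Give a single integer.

6

A backdoor path from A to V is any simple undirected path whose first edge points into A (i.e. leaves A via a parent).
Parents of A: {S, Z}.
Enumerating:
  P1: A <- S -> Z -> V
  P2: A <- S -> V
  P3: A <- S -> G <- V
  P4: A <- Z <- S -> V
  P5: A <- Z <- S -> G <- V
  P6: A <- Z -> V
That exhausts the simple backdoor paths. Count: 6.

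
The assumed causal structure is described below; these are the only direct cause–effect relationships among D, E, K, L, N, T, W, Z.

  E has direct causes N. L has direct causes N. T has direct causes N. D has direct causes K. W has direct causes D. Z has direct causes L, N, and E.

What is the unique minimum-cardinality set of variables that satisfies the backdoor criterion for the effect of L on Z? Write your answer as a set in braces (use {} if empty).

Variables eligible for adjustment (non-descendants of L, excluding L and Z): {D, E, K, N, T, W}.
Backdoor paths from L to Z:
  P1: L <- N -> E -> Z
  P2: L <- N -> Z
The empty set is not sufficient: P1 (L <- N -> E -> Z) has no collider blocking it and no conditioned non-collider, so it is open.
Try {N}:
  P1: blocked at fork node N ∈ conditioning set.
  P2: blocked at fork node N ∈ conditioning set.
{N} contains no descendant of L and blocks every backdoor path.
No other singleton works — e.g. {K} leaves P1 open — so {N} is the unique smallest valid adjustment set.

{N}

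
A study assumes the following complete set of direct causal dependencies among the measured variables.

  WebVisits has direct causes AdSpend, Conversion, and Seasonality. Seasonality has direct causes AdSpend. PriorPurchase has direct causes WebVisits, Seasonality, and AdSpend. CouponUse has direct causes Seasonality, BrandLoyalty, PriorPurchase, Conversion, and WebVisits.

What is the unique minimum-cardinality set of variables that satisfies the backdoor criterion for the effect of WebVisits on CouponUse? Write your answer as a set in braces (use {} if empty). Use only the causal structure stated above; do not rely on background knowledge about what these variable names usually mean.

Variables eligible for adjustment (non-descendants of WebVisits, excluding WebVisits and CouponUse): {AdSpend, BrandLoyalty, Conversion, Seasonality}.
Backdoor paths from WebVisits to CouponUse:
  P1: WebVisits <- AdSpend -> Seasonality -> PriorPurchase -> CouponUse
  P2: WebVisits <- AdSpend -> Seasonality -> CouponUse
  P3: WebVisits <- AdSpend -> PriorPurchase <- Seasonality -> CouponUse
  P4: WebVisits <- AdSpend -> PriorPurchase -> CouponUse
  P5: WebVisits <- Conversion -> CouponUse
  P6: WebVisits <- Seasonality <- AdSpend -> PriorPurchase -> CouponUse
  P7: WebVisits <- Seasonality -> PriorPurchase -> CouponUse
  P8: WebVisits <- Seasonality -> CouponUse
The empty set is not sufficient: P1 (WebVisits <- AdSpend -> Seasonality -> PriorPurchase -> CouponUse) has no collider blocking it and no conditioned non-collider, so it is open.
Try {AdSpend, Conversion, Seasonality}:
  P1: blocked at fork node AdSpend ∈ conditioning set.
  P2: blocked at fork node AdSpend ∈ conditioning set.
  P3: blocked at fork node AdSpend ∈ conditioning set.
  P4: blocked at fork node AdSpend ∈ conditioning set.
  P5: blocked at fork node Conversion ∈ conditioning set.
  P6: blocked at chain node Seasonality ∈ conditioning set.
  P7: blocked at fork node Seasonality ∈ conditioning set.
  P8: blocked at fork node Seasonality ∈ conditioning set.
{AdSpend, Conversion, Seasonality} contains no descendant of WebVisits and blocks every backdoor path.
Every element of {AdSpend, Conversion, Seasonality} is needed (dropping AdSpend leaves P4 open; dropping Conversion leaves P5 open; dropping Seasonality leaves P7 open), so no proper subset is valid.
Among all size-3 subsets of the eligible variables, only {AdSpend, Conversion, Seasonality} blocks every backdoor path, so it is the unique smallest valid adjustment set.

{AdSpend, Conversion, Seasonality}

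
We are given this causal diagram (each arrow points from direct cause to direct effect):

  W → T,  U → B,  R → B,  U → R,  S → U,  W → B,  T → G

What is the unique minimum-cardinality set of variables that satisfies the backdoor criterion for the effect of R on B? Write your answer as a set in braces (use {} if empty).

Variables eligible for adjustment (non-descendants of R, excluding R and B): {G, S, T, U, W}.
Backdoor paths from R to B:
  P1: R <- U -> B
The empty set is not sufficient: P1 (R <- U -> B) has no collider blocking it and no conditioned non-collider, so it is open.
Try {U}:
  P1: blocked at fork node U ∈ conditioning set.
{U} contains no descendant of R and blocks every backdoor path.
No other singleton works — e.g. {S} leaves P1 open — so {U} is the unique smallest valid adjustment set.

{U}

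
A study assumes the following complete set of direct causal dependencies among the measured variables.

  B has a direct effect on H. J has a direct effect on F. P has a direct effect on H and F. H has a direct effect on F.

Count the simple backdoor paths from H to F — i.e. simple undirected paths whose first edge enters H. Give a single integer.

1

A backdoor path from H to F is any simple undirected path whose first edge points into H (i.e. leaves H via a parent).
Parents of H: {B, P}.
Enumerating:
  P1: H <- P -> F
That exhausts the simple backdoor paths. Count: 1.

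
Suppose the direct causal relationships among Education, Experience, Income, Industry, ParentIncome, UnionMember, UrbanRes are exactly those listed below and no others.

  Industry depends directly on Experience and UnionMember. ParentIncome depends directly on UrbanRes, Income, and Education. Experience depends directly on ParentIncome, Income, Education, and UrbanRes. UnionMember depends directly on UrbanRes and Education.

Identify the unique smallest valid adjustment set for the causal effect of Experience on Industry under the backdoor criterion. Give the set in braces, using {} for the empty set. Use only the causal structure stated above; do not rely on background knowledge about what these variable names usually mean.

{UnionMember}

Variables eligible for adjustment (non-descendants of Experience, excluding Experience and Industry): {Education, Income, ParentIncome, UnionMember, UrbanRes}.
Backdoor paths from Experience to Industry:
  P1: Experience <- Income -> ParentIncome <- Education -> UnionMember -> Industry
  P2: Experience <- Income -> ParentIncome <- UrbanRes -> UnionMember -> Industry
  P3: Experience <- Education -> ParentIncome <- UrbanRes -> UnionMember -> Industry
  P4: Experience <- Education -> UnionMember -> Industry
  P5: Experience <- UrbanRes -> ParentIncome <- Education -> UnionMember -> Industry
  P6: Experience <- UrbanRes -> UnionMember -> Industry
  P7: Experience <- ParentIncome <- Education -> UnionMember -> Industry
  P8: Experience <- ParentIncome <- UrbanRes -> UnionMember -> Industry
The empty set is not sufficient: P4 (Experience <- Education -> UnionMember -> Industry) has no collider blocking it and no conditioned non-collider, so it is open.
Try {UnionMember}:
  P1: blocked at collider ParentIncome (neither it nor any descendant is in the conditioning set).
  P2: blocked at collider ParentIncome (neither it nor any descendant is in the conditioning set).
  P3: blocked at collider ParentIncome (neither it nor any descendant is in the conditioning set).
  P4: blocked at chain node UnionMember ∈ conditioning set.
  P5: blocked at collider ParentIncome (neither it nor any descendant is in the conditioning set).
  P6: blocked at chain node UnionMember ∈ conditioning set.
  P7: blocked at chain node UnionMember ∈ conditioning set.
  P8: blocked at chain node UnionMember ∈ conditioning set.
{UnionMember} contains no descendant of Experience and blocks every backdoor path.
No other singleton works — e.g. {Income} leaves P4 open — so {UnionMember} is the unique smallest valid adjustment set.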